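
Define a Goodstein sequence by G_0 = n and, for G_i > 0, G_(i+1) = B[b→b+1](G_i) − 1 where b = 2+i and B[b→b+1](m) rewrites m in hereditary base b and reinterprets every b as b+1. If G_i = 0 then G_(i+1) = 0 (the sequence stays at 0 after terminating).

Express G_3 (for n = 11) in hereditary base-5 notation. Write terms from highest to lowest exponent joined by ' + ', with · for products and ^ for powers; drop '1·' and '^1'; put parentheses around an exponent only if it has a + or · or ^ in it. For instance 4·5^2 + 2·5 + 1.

[0] 11 ≡ 2^(2 + 1) + 2 + 1 (base 2). Lift 3: 85. −1: 84.
[1] 84 ≡ 3^(3 + 1) + 3 (base 3). Lift 4: 1028. −1: 1027.
[2] 1027 ≡ 4^(4 + 1) + 3 (base 4). Lift 5: 15628. −1: 15627.
[3] 15627 ≡ 5^(5 + 1) + 2 (base 5). Lift 6: 279938. −1: 279937.

5^(5 + 1) + 2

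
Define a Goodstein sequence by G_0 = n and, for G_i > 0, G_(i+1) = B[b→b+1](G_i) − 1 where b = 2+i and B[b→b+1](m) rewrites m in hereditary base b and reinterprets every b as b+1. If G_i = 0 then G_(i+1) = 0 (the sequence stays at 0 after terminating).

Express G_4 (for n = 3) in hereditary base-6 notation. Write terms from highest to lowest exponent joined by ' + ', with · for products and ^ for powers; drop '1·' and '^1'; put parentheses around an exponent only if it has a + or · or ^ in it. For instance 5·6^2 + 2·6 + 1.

1

(0) 3|_2 = 2 + 1 ↦ 3 + 1|_3 = 4 ⇒ 3
(1) 3|_3 = 3 ↦ 4|_4 = 4 ⇒ 3
(2) 3|_4 = 3 ↦ 3|_5 = 3 ⇒ 2
(3) 2|_5 = 2 ↦ 2|_6 = 2 ⇒ 1
(4) 1|_6 = 1 ↦ 1|_7 = 1 ⇒ 0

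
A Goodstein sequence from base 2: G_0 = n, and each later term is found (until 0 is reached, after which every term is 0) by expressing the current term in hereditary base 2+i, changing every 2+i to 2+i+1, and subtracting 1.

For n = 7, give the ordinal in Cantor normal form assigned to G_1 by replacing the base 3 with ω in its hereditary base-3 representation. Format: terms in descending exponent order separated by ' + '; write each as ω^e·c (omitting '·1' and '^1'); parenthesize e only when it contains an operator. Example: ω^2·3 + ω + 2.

ω^ω + ω

base 2: 7 = 2^2 + 2 + 1; at 3: 3^3 + 3 + 1 = 31; next = 30
base 3: 30 = 3^3 + 3; at 4: 4^4 + 4 = 260; next = 259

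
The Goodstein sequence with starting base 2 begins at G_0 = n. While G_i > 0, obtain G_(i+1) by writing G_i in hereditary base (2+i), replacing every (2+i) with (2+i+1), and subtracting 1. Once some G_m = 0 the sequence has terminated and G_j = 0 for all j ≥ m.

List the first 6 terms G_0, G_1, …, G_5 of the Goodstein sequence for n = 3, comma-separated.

(0) 3|_2 = 2 + 1 ↦ 3 + 1|_3 = 4 ⇒ 3
(1) 3|_3 = 3 ↦ 4|_4 = 4 ⇒ 3
(2) 3|_4 = 3 ↦ 3|_5 = 3 ⇒ 2
(3) 2|_5 = 2 ↦ 2|_6 = 2 ⇒ 1
(4) 1|_6 = 1 ↦ 1|_7 = 1 ⇒ 0

3, 3, 3, 2, 1, 0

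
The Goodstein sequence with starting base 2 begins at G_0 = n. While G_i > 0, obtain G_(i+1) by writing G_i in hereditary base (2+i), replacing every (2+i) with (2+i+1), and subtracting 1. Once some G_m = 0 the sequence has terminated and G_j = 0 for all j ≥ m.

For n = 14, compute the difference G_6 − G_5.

128542131

base 2: 14 = 2^(2 + 1) + 2^2 + 2; at 3: 3^(3 + 1) + 3^3 + 3 = 111; next = 110
base 3: 110 = 3^(3 + 1) + 3^3 + 2; at 4: 4^(4 + 1) + 4^4 + 2 = 1282; next = 1281
base 4: 1281 = 4^(4 + 1) + 4^4 + 1; at 5: 5^(5 + 1) + 5^5 + 1 = 18751; next = 18750
base 5: 18750 = 5^(5 + 1) + 5^5; at 6: 6^(6 + 1) + 6^6 = 326592; next = 326591
base 6: 326591 = 6^(6 + 1) + 5·6^5 + 5·6^4 + 5·6^3 + 5·6^2 + 5·6 + 5; at 7: 7^(7 + 1) + 5·7^5 + 5·7^4 + 5·7^3 + 5·7^2 + 5·7 + 5 = 5862841; next = 5862840
base 7: 5862840 = 7^(7 + 1) + 5·7^5 + 5·7^4 + 5·7^3 + 5·7^2 + 5·7 + 4; at 8: 8^(8 + 1) + 5·8^5 + 5·8^4 + 5·8^3 + 5·8^2 + 5·8 + 4 = 134404972; next = 134404971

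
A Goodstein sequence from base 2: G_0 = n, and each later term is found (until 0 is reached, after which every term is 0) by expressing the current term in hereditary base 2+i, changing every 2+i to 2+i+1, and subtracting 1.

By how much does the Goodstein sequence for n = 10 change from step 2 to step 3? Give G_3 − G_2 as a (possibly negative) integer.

G_0=10  [base 2] 2^(2 + 1) + 2  →[2↦3]→  3^(3 + 1) + 3 = 84  −1 ⇒ G_1=83
G_1=83  [base 3] 3^(3 + 1) + 2  →[3↦4]→  4^(4 + 1) + 2 = 1026  −1 ⇒ G_2=1025
G_2=1025  [base 4] 4^(4 + 1) + 1  →[4↦5]→  5^(5 + 1) + 1 = 15626  −1 ⇒ G_3=15625

14600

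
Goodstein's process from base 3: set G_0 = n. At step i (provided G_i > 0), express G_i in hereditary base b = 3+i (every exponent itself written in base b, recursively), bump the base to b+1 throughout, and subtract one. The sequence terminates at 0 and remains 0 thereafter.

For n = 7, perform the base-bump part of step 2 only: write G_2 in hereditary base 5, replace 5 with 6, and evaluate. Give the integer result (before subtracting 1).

G_0 = 7. HB_3(7) = 2·3 + 1. Bump = 9. G_1 = 8.
G_1 = 8. HB_4(8) = 2·4. Bump = 10. G_2 = 9.

10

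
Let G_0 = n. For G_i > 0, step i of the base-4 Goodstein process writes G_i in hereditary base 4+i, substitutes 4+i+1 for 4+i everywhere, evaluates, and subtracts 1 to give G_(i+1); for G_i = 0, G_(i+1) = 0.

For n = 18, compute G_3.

48

[0] 18 ≡ 4^2 + 2 (base 4). Lift 5: 27. −1: 26.
[1] 26 ≡ 5^2 + 1 (base 5). Lift 6: 37. −1: 36.
[2] 36 ≡ 6^2 (base 6). Lift 7: 49. −1: 48.
[3] 48 ≡ 6·7 + 6 (base 7). Lift 8: 54. −1: 53.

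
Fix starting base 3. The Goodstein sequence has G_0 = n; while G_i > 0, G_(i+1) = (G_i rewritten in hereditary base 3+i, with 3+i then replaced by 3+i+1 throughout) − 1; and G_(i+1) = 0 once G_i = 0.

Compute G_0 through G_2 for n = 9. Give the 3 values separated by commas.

base 3: 9 = 3^2; at 4: 4^2 = 16; next = 15
base 4: 15 = 3·4 + 3; at 5: 3·5 + 3 = 18; next = 17

9, 15, 17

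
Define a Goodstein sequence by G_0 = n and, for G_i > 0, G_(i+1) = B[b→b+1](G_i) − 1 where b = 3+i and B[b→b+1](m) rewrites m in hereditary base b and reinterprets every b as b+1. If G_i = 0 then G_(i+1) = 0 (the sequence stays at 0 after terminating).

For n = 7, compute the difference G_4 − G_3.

G_0 = 7. HB_3(7) = 2·3 + 1. Bump = 9. G_1 = 8.
G_1 = 8. HB_4(8) = 2·4. Bump = 10. G_2 = 9.
G_2 = 9. HB_5(9) = 5 + 4. Bump = 10. G_3 = 9.
G_3 = 9. HB_6(9) = 6 + 3. Bump = 10. G_4 = 9.

0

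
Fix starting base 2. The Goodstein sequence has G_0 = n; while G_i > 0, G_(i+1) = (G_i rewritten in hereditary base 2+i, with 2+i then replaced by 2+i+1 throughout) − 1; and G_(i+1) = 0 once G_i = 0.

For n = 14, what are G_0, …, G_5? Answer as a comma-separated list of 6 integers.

14, 110, 1281, 18750, 326591, 5862840

[0] 14 ≡ 2^(2 + 1) + 2^2 + 2 (base 2). Lift 3: 111. −1: 110.
[1] 110 ≡ 3^(3 + 1) + 3^3 + 2 (base 3). Lift 4: 1282. −1: 1281.
[2] 1281 ≡ 4^(4 + 1) + 4^4 + 1 (base 4). Lift 5: 18751. −1: 18750.
[3] 18750 ≡ 5^(5 + 1) + 5^5 (base 5). Lift 6: 326592. −1: 326591.
[4] 326591 ≡ 6^(6 + 1) + 5·6^5 + 5·6^4 + 5·6^3 + 5·6^2 + 5·6 + 5 (base 6). Lift 7: 5862841. −1: 5862840.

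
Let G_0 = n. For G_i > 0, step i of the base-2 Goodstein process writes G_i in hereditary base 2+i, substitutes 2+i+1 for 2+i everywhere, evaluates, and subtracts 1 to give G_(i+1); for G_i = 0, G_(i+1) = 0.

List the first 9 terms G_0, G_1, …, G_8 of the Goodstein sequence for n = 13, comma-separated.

i=0: 13 = 2^(2 + 1) + 2^2 + 1 (b=2); 2→3: 3^(3 + 1) + 3^3 + 1 = 109; 109−1 = 108
i=1: 108 = 3^(3 + 1) + 3^3 (b=3); 3→4: 4^(4 + 1) + 4^4 = 1280; 1280−1 = 1279
i=2: 1279 = 4^(4 + 1) + 3·4^3 + 3·4^2 + 3·4 + 3 (b=4); 4→5: 5^(5 + 1) + 3·5^3 + 3·5^2 + 3·5 + 3 = 16093; 16093−1 = 16092
i=3: 16092 = 5^(5 + 1) + 3·5^3 + 3·5^2 + 3·5 + 2 (b=5); 5→6: 6^(6 + 1) + 3·6^3 + 3·6^2 + 3·6 + 2 = 280712; 280712−1 = 280711
i=4: 280711 = 6^(6 + 1) + 3·6^3 + 3·6^2 + 3·6 + 1 (b=6); 6→7: 7^(7 + 1) + 3·7^3 + 3·7^2 + 3·7 + 1 = 5765999; 5765999−1 = 5765998
i=5: 5765998 = 7^(7 + 1) + 3·7^3 + 3·7^2 + 3·7 (b=7); 7→8: 8^(8 + 1) + 3·8^3 + 3·8^2 + 3·8 = 134219480; 134219480−1 = 134219479
i=6: 134219479 = 8^(8 + 1) + 3·8^3 + 3·8^2 + 2·8 + 7 (b=8); 8→9: 9^(9 + 1) + 3·9^3 + 3·9^2 + 2·9 + 7 = 3486786856; 3486786856−1 = 3486786855
i=7: 3486786855 = 9^(9 + 1) + 3·9^3 + 3·9^2 + 2·9 + 6 (b=9); 9→10: 10^(10 + 1) + 3·10^3 + 3·10^2 + 2·10 + 6 = 100000003326; 100000003326−1 = 100000003325

13, 108, 1279, 16092, 280711, 5765998, 134219479, 3486786855, 100000003325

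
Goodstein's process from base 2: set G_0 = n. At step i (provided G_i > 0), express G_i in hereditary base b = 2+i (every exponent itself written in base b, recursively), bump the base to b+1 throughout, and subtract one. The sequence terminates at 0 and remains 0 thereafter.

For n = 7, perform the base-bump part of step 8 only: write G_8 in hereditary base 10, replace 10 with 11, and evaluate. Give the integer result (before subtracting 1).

G_0=7  [base 2] 2^2 + 2 + 1  →[2↦3]→  3^3 + 3 + 1 = 31  −1 ⇒ G_1=30
G_1=30  [base 3] 3^3 + 3  →[3↦4]→  4^4 + 4 = 260  −1 ⇒ G_2=259
G_2=259  [base 4] 4^4 + 3  →[4↦5]→  5^5 + 3 = 3128  −1 ⇒ G_3=3127
G_3=3127  [base 5] 5^5 + 2  →[5↦6]→  6^6 + 2 = 46658  −1 ⇒ G_4=46657
G_4=46657  [base 6] 6^6 + 1  →[6↦7]→  7^7 + 1 = 823544  −1 ⇒ G_5=823543
G_5=823543  [base 7] 7^7  →[7↦8]→  8^8 = 16777216  −1 ⇒ G_6=16777215
G_6=16777215  [base 8] 7·8^7 + 7·8^6 + 7·8^5 + 7·8^4 + 7·8^3 + 7·8^2 + 7·8 + 7  →[8↦9]→  7·9^7 + 7·9^6 + 7·9^5 + 7·9^4 + 7·9^3 + 7·9^2 + 7·9 + 7 = 37665880  −1 ⇒ G_7=37665879
G_7=37665879  [base 9] 7·9^7 + 7·9^6 + 7·9^5 + 7·9^4 + 7·9^3 + 7·9^2 + 7·9 + 6  →[9↦10]→  7·10^7 + 7·10^6 + 7·10^5 + 7·10^4 + 7·10^3 + 7·10^2 + 7·10 + 6 = 77777776  −1 ⇒ G_8=77777775

150051214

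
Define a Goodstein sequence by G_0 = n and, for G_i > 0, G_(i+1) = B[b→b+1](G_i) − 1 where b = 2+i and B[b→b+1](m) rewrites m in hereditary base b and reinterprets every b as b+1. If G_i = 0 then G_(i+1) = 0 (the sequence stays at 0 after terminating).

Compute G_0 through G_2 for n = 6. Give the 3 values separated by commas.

6, 29, 257

G_0 = 6. HB_2(6) = 2^2 + 2. Bump = 30. G_1 = 29.
G_1 = 29. HB_3(29) = 3^3 + 2. Bump = 258. G_2 = 257.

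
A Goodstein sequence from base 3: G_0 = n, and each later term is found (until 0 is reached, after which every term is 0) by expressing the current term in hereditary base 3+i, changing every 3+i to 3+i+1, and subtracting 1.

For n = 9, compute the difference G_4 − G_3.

G_0 = 9. HB_3(9) = 3^2. Bump = 16. G_1 = 15.
G_1 = 15. HB_4(15) = 3·4 + 3. Bump = 18. G_2 = 17.
G_2 = 17. HB_5(17) = 3·5 + 2. Bump = 20. G_3 = 19.
G_3 = 19. HB_6(19) = 3·6 + 1. Bump = 22. G_4 = 21.

2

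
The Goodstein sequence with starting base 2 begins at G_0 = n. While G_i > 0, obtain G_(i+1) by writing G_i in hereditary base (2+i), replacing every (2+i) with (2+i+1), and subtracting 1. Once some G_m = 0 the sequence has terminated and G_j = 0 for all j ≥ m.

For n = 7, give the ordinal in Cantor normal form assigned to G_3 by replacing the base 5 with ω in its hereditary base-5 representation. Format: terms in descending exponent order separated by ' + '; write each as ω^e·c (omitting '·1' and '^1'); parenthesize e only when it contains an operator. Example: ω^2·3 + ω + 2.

ω^ω + 2

7 —HB2→ 2^2 + 2 + 1 —bump→ 3^3 + 3 + 1 = 31 —(−1)→ 30
30 —HB3→ 3^3 + 3 —bump→ 4^4 + 4 = 260 —(−1)→ 259
259 —HB4→ 4^4 + 3 —bump→ 5^5 + 3 = 3128 —(−1)→ 3127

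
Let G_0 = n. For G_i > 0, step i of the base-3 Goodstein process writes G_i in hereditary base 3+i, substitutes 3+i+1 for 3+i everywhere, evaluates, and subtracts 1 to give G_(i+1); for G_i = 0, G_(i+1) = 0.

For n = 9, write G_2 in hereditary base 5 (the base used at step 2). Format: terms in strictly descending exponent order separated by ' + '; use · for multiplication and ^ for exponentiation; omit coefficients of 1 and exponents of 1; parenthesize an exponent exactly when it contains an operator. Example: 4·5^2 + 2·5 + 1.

(0) 9|_3 = 3^2 ↦ 4^2|_4 = 16 ⇒ 15
(1) 15|_4 = 3·4 + 3 ↦ 3·5 + 3|_5 = 18 ⇒ 17

3·5 + 2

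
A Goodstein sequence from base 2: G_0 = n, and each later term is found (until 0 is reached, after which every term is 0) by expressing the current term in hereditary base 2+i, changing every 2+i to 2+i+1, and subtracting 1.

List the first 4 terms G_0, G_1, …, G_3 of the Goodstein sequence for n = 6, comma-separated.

G_0=6  [base 2] 2^2 + 2  →[2↦3]→  3^3 + 3 = 30  −1 ⇒ G_1=29
G_1=29  [base 3] 3^3 + 2  →[3↦4]→  4^4 + 2 = 258  −1 ⇒ G_2=257
G_2=257  [base 4] 4^4 + 1  →[4↦5]→  5^5 + 1 = 3126  −1 ⇒ G_3=3125

6, 29, 257, 3125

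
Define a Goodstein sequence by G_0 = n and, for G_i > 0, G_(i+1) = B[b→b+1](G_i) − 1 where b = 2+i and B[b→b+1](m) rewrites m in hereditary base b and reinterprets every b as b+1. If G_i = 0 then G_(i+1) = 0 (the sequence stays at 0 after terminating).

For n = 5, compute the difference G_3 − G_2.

212

base 2: 5 = 2^2 + 1; at 3: 3^3 + 1 = 28; next = 27
base 3: 27 = 3^3; at 4: 4^4 = 256; next = 255
base 4: 255 = 3·4^3 + 3·4^2 + 3·4 + 3; at 5: 3·5^3 + 3·5^2 + 3·5 + 3 = 468; next = 467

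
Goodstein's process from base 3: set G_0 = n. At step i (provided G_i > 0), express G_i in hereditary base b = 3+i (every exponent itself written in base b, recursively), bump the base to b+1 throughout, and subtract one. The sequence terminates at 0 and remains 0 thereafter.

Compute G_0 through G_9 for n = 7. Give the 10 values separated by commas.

7, 8, 9, 9, 9, 9, 9, 9, 8, 7

G_0=7  [base 3] 2·3 + 1  →[3↦4]→  2·4 + 1 = 9  −1 ⇒ G_1=8
G_1=8  [base 4] 2·4  →[4↦5]→  2·5 = 10  −1 ⇒ G_2=9
G_2=9  [base 5] 5 + 4  →[5↦6]→  6 + 4 = 10  −1 ⇒ G_3=9
G_3=9  [base 6] 6 + 3  →[6↦7]→  7 + 3 = 10  −1 ⇒ G_4=9
G_4=9  [base 7] 7 + 2  →[7↦8]→  8 + 2 = 10  −1 ⇒ G_5=9
G_5=9  [base 8] 8 + 1  →[8↦9]→  9 + 1 = 10  −1 ⇒ G_6=9
G_6=9  [base 9] 9  →[9↦10]→  10 = 10  −1 ⇒ G_7=9
G_7=9  [base 10] 9  →[10↦11]→  9 = 9  −1 ⇒ G_8=8
G_8=8  [base 11] 8  →[11↦12]→  8 = 8  −1 ⇒ G_9=7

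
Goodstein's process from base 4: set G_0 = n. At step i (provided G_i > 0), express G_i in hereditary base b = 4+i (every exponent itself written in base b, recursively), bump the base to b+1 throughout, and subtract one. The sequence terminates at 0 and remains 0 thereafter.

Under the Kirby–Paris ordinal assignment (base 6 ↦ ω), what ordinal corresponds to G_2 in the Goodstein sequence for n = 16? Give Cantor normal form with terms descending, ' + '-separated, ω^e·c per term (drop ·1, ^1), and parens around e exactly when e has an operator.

step 0: 16 = 4^2; sub 5 for 4: 5^2; = 25; G_1 = 25−1 = 24
step 1: 24 = 4·5 + 4; sub 6 for 5: 4·6 + 4; = 28; G_2 = 28−1 = 27
step 2: 27 = 4·6 + 3; sub 7 for 6: 4·7 + 3; = 31; G_3 = 31−1 = 30

ω·4 + 3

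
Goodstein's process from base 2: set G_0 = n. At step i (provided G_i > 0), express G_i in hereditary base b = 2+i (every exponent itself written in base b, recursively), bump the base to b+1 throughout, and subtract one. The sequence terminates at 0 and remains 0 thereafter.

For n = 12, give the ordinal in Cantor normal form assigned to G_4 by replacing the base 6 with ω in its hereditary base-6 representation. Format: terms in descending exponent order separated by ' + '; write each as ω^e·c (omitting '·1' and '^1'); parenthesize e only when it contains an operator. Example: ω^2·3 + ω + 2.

ω^(ω + 1) + ω^2·2 + ω + 5

[0] 12 ≡ 2^(2 + 1) + 2^2 (base 2). Lift 3: 108. −1: 107.
[1] 107 ≡ 3^(3 + 1) + 2·3^2 + 2·3 + 2 (base 3). Lift 4: 1066. −1: 1065.
[2] 1065 ≡ 4^(4 + 1) + 2·4^2 + 2·4 + 1 (base 4). Lift 5: 15686. −1: 15685.
[3] 15685 ≡ 5^(5 + 1) + 2·5^2 + 2·5 (base 5). Lift 6: 280020. −1: 280019.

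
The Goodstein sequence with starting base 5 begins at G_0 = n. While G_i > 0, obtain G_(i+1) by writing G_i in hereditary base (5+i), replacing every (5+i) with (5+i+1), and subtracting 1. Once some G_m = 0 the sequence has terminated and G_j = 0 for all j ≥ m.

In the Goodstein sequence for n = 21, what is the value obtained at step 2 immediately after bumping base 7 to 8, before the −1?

30

[0] 21 ≡ 4·5 + 1 (base 5). Lift 6: 25. −1: 24.
[1] 24 ≡ 4·6 (base 6). Lift 7: 28. −1: 27.
[2] 27 ≡ 3·7 + 6 (base 7). Lift 8: 30. −1: 29.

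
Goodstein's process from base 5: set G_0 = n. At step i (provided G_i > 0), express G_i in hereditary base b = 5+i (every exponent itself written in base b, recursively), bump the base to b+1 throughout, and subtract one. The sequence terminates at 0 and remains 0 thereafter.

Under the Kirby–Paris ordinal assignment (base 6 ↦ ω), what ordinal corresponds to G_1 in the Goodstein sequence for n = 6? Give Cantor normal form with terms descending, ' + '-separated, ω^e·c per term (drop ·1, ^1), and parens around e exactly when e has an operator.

ω

base 5: 6 = 5 + 1; at 6: 6 + 1 = 7; next = 6
base 6: 6 = 6; at 7: 7 = 7; next = 6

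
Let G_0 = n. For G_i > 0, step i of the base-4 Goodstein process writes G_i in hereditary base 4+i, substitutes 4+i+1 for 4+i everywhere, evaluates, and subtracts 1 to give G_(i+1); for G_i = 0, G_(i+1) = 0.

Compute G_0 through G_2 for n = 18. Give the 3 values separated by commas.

18, 26, 36

step 0: 18 = 4^2 + 2; sub 5 for 4: 5^2 + 2; = 27; G_1 = 27−1 = 26
step 1: 26 = 5^2 + 1; sub 6 for 5: 6^2 + 1; = 37; G_2 = 37−1 = 36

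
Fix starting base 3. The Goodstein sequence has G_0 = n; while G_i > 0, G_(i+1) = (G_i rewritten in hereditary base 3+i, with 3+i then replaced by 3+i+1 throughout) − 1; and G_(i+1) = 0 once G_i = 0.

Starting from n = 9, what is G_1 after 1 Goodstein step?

15

i=0: 9 = 3^2 (b=3); 3→4: 4^2 = 16; 16−1 = 15
i=1: 15 = 3·4 + 3 (b=4); 4→5: 3·5 + 3 = 18; 18−1 = 17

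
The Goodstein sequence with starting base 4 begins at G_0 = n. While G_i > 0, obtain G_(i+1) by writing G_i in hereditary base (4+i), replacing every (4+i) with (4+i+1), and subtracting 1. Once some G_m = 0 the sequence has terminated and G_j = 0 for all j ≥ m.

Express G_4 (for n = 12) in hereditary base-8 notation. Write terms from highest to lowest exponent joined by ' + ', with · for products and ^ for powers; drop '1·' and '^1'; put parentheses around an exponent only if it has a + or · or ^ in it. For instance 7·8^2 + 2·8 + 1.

12 —HB4→ 3·4 —bump→ 3·5 = 15 —(−1)→ 14
14 —HB5→ 2·5 + 4 —bump→ 2·6 + 4 = 16 —(−1)→ 15
15 —HB6→ 2·6 + 3 —bump→ 2·7 + 3 = 17 —(−1)→ 16
16 —HB7→ 2·7 + 2 —bump→ 2·8 + 2 = 18 —(−1)→ 17
17 —HB8→ 2·8 + 1 —bump→ 2·9 + 1 = 19 —(−1)→ 18

2·8 + 1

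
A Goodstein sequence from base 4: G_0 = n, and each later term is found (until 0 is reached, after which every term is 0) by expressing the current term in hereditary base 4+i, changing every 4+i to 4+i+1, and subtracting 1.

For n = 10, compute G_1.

11

[0] 10 ≡ 2·4 + 2 (base 4). Lift 5: 12. −1: 11.
[1] 11 ≡ 2·5 + 1 (base 5). Lift 6: 13. −1: 12.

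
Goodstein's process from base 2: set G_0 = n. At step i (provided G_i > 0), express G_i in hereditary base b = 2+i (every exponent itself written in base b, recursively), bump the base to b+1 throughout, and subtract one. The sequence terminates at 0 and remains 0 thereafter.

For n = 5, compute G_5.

step 0: 5 = 2^2 + 1; sub 3 for 2: 3^3 + 1; = 28; G_1 = 28−1 = 27
step 1: 27 = 3^3; sub 4 for 3: 4^4; = 256; G_2 = 256−1 = 255
step 2: 255 = 3·4^3 + 3·4^2 + 3·4 + 3; sub 5 for 4: 3·5^3 + 3·5^2 + 3·5 + 3; = 468; G_3 = 468−1 = 467
step 3: 467 = 3·5^3 + 3·5^2 + 3·5 + 2; sub 6 for 5: 3·6^3 + 3·6^2 + 3·6 + 2; = 776; G_4 = 776−1 = 775
step 4: 775 = 3·6^3 + 3·6^2 + 3·6 + 1; sub 7 for 6: 3·7^3 + 3·7^2 + 3·7 + 1; = 1198; G_5 = 1198−1 = 1197

1197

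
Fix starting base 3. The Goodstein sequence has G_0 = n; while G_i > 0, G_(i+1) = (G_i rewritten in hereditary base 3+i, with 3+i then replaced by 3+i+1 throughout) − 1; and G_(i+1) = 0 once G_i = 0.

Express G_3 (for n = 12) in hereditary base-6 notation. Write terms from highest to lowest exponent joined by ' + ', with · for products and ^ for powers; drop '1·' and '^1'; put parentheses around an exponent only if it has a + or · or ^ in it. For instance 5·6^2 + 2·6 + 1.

6^2 + 1

base 3: 12 = 3^2 + 3; at 4: 4^2 + 4 = 20; next = 19
base 4: 19 = 4^2 + 3; at 5: 5^2 + 3 = 28; next = 27
base 5: 27 = 5^2 + 2; at 6: 6^2 + 2 = 38; next = 37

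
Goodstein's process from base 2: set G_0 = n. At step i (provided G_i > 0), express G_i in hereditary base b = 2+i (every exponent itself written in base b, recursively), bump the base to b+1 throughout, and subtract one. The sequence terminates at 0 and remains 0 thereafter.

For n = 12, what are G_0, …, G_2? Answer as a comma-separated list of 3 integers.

(0) 12|_2 = 2^(2 + 1) + 2^2 ↦ 3^(3 + 1) + 3^3|_3 = 108 ⇒ 107
(1) 107|_3 = 3^(3 + 1) + 2·3^2 + 2·3 + 2 ↦ 4^(4 + 1) + 2·4^2 + 2·4 + 2|_4 = 1066 ⇒ 1065

12, 107, 1065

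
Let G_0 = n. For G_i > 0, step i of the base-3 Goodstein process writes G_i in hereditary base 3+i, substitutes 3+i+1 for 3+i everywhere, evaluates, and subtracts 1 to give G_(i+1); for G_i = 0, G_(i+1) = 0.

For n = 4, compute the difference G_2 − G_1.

0

i=0: 4 = 3 + 1 (b=3); 3→4: 4 + 1 = 5; 5−1 = 4
i=1: 4 = 4 (b=4); 4→5: 5 = 5; 5−1 = 4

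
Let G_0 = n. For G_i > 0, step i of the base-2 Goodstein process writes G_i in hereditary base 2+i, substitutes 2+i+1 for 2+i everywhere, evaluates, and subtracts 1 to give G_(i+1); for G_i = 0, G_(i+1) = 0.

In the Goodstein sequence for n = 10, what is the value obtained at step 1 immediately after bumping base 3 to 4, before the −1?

i=0: 10 = 2^(2 + 1) + 2 (b=2); 2→3: 3^(3 + 1) + 3 = 84; 84−1 = 83
i=1: 83 = 3^(3 + 1) + 2 (b=3); 3→4: 4^(4 + 1) + 2 = 1026; 1026−1 = 1025

1026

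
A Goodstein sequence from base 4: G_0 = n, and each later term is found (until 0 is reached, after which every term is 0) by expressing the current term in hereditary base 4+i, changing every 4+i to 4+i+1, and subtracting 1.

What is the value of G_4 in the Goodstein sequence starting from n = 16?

33

i=0: 16 = 4^2 (b=4); 4→5: 5^2 = 25; 25−1 = 24
i=1: 24 = 4·5 + 4 (b=5); 5→6: 4·6 + 4 = 28; 28−1 = 27
i=2: 27 = 4·6 + 3 (b=6); 6→7: 4·7 + 3 = 31; 31−1 = 30
i=3: 30 = 4·7 + 2 (b=7); 7→8: 4·8 + 2 = 34; 34−1 = 33
i=4: 33 = 4·8 + 1 (b=8); 8→9: 4·9 + 1 = 37; 37−1 = 36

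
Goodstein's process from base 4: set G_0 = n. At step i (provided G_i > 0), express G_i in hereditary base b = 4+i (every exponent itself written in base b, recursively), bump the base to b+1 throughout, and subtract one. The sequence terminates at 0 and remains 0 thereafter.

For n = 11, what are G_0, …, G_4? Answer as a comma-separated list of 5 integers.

11, 12, 13, 14, 15

i=0: 11 = 2·4 + 3 (b=4); 4→5: 2·5 + 3 = 13; 13−1 = 12
i=1: 12 = 2·5 + 2 (b=5); 5→6: 2·6 + 2 = 14; 14−1 = 13
i=2: 13 = 2·6 + 1 (b=6); 6→7: 2·7 + 1 = 15; 15−1 = 14
i=3: 14 = 2·7 (b=7); 7→8: 2·8 = 16; 16−1 = 15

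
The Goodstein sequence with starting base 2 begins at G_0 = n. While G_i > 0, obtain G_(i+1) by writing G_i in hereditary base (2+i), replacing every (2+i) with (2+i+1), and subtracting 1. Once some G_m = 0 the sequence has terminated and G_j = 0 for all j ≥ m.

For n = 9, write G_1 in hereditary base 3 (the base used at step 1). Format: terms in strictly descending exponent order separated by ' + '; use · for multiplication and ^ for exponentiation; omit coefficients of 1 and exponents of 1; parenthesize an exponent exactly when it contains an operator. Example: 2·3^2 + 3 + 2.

G_0=9  [base 2] 2^(2 + 1) + 1  →[2↦3]→  3^(3 + 1) + 1 = 82  −1 ⇒ G_1=81
G_1=81  [base 3] 3^(3 + 1)  →[3↦4]→  4^(4 + 1) = 1024  −1 ⇒ G_2=1023

3^(3 + 1)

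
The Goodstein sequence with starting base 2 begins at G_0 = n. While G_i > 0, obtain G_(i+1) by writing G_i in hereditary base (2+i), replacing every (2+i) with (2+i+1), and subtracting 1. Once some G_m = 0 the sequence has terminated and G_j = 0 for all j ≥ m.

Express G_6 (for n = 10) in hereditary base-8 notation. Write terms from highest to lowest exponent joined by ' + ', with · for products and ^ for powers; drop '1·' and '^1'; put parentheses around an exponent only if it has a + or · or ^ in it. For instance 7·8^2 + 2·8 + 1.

5·8^8 + 5·8^5 + 5·8^4 + 5·8^3 + 5·8^2 + 5·8 + 3

G_0=10  [base 2] 2^(2 + 1) + 2  →[2↦3]→  3^(3 + 1) + 3 = 84  −1 ⇒ G_1=83
G_1=83  [base 3] 3^(3 + 1) + 2  →[3↦4]→  4^(4 + 1) + 2 = 1026  −1 ⇒ G_2=1025
G_2=1025  [base 4] 4^(4 + 1) + 1  →[4↦5]→  5^(5 + 1) + 1 = 15626  −1 ⇒ G_3=15625
G_3=15625  [base 5] 5^(5 + 1)  →[5↦6]→  6^(6 + 1) = 279936  −1 ⇒ G_4=279935
G_4=279935  [base 6] 5·6^6 + 5·6^5 + 5·6^4 + 5·6^3 + 5·6^2 + 5·6 + 5  →[6↦7]→  5·7^7 + 5·7^5 + 5·7^4 + 5·7^3 + 5·7^2 + 5·7 + 5 = 4215755  −1 ⇒ G_5=4215754
G_5=4215754  [base 7] 5·7^7 + 5·7^5 + 5·7^4 + 5·7^3 + 5·7^2 + 5·7 + 4  →[7↦8]→  5·8^8 + 5·8^5 + 5·8^4 + 5·8^3 + 5·8^2 + 5·8 + 4 = 84073324  −1 ⇒ G_6=84073323
G_6=84073323  [base 8] 5·8^8 + 5·8^5 + 5·8^4 + 5·8^3 + 5·8^2 + 5·8 + 3  →[8↦9]→  5·9^9 + 5·9^5 + 5·9^4 + 5·9^3 + 5·9^2 + 5·9 + 3 = 1937434593  −1 ⇒ G_7=1937434592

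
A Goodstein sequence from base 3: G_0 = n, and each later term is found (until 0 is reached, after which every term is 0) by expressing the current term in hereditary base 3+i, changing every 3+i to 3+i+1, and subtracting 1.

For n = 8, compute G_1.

9

G_0 = 8. HB_3(8) = 2·3 + 2. Bump = 10. G_1 = 9.
G_1 = 9. HB_4(9) = 2·4 + 1. Bump = 11. G_2 = 10.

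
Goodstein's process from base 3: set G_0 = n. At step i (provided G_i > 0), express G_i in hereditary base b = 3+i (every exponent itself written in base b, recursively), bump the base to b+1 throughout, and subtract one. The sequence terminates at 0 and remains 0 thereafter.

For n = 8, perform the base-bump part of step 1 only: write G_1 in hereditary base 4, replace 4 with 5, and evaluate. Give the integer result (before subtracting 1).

11

i=0: 8 = 2·3 + 2 (b=3); 3→4: 2·4 + 2 = 10; 10−1 = 9
i=1: 9 = 2·4 + 1 (b=4); 4→5: 2·5 + 1 = 11; 11−1 = 10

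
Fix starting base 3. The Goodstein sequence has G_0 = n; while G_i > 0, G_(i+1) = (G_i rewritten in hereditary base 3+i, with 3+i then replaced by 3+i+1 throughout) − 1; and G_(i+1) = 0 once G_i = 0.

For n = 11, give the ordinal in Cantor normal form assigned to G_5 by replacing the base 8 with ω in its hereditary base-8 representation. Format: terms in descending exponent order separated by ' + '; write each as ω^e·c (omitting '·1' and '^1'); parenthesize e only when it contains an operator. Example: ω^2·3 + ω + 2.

ω·5 + 3

[0] 11 ≡ 3^2 + 2 (base 3). Lift 4: 18. −1: 17.
[1] 17 ≡ 4^2 + 1 (base 4). Lift 5: 26. −1: 25.
[2] 25 ≡ 5^2 (base 5). Lift 6: 36. −1: 35.
[3] 35 ≡ 5·6 + 5 (base 6). Lift 7: 40. −1: 39.
[4] 39 ≡ 5·7 + 4 (base 7). Lift 8: 44. −1: 43.
[5] 43 ≡ 5·8 + 3 (base 8). Lift 9: 48. −1: 47.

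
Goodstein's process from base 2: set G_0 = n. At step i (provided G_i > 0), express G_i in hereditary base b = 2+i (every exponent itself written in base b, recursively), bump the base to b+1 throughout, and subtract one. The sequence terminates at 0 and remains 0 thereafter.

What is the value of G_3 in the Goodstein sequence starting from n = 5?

[0] 5 ≡ 2^2 + 1 (base 2). Lift 3: 28. −1: 27.
[1] 27 ≡ 3^3 (base 3). Lift 4: 256. −1: 255.
[2] 255 ≡ 3·4^3 + 3·4^2 + 3·4 + 3 (base 4). Lift 5: 468. −1: 467.
[3] 467 ≡ 3·5^3 + 3·5^2 + 3·5 + 2 (base 5). Lift 6: 776. −1: 775.

467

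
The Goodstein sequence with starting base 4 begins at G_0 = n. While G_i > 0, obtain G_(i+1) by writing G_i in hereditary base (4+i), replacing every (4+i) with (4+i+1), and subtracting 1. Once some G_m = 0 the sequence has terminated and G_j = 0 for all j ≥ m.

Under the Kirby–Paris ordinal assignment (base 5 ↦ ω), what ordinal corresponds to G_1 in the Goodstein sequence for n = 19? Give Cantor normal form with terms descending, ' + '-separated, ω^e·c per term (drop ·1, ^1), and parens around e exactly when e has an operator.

G_0=19  [base 4] 4^2 + 3  →[4↦5]→  5^2 + 3 = 28  −1 ⇒ G_1=27
G_1=27  [base 5] 5^2 + 2  →[5↦6]→  6^2 + 2 = 38  −1 ⇒ G_2=37

ω^2 + 2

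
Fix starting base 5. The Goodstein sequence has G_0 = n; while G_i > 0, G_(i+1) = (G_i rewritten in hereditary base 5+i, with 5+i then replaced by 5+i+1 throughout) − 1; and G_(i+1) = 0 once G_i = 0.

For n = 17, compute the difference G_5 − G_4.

(0) 17|_5 = 3·5 + 2 ↦ 3·6 + 2|_6 = 20 ⇒ 19
(1) 19|_6 = 3·6 + 1 ↦ 3·7 + 1|_7 = 22 ⇒ 21
(2) 21|_7 = 3·7 ↦ 3·8|_8 = 24 ⇒ 23
(3) 23|_8 = 2·8 + 7 ↦ 2·9 + 7|_9 = 25 ⇒ 24
(4) 24|_9 = 2·9 + 6 ↦ 2·10 + 6|_10 = 26 ⇒ 25

1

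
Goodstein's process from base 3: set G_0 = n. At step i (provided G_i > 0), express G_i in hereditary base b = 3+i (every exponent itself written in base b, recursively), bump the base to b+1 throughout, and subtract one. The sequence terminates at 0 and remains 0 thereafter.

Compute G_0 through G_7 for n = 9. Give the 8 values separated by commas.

9, 15, 17, 19, 21, 23, 24, 25

[0] 9 ≡ 3^2 (base 3). Lift 4: 16. −1: 15.
[1] 15 ≡ 3·4 + 3 (base 4). Lift 5: 18. −1: 17.
[2] 17 ≡ 3·5 + 2 (base 5). Lift 6: 20. −1: 19.
[3] 19 ≡ 3·6 + 1 (base 6). Lift 7: 22. −1: 21.
[4] 21 ≡ 3·7 (base 7). Lift 8: 24. −1: 23.
[5] 23 ≡ 2·8 + 7 (base 8). Lift 9: 25. −1: 24.
[6] 24 ≡ 2·9 + 6 (base 9). Lift 10: 26. −1: 25.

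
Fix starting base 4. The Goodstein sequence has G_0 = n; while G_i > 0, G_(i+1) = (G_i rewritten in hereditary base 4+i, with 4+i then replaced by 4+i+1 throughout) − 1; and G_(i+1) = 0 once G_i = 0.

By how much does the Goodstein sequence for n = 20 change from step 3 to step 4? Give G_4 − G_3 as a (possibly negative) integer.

14

i=0: 20 = 4^2 + 4 (b=4); 4→5: 5^2 + 5 = 30; 30−1 = 29
i=1: 29 = 5^2 + 4 (b=5); 5→6: 6^2 + 4 = 40; 40−1 = 39
i=2: 39 = 6^2 + 3 (b=6); 6→7: 7^2 + 3 = 52; 52−1 = 51
i=3: 51 = 7^2 + 2 (b=7); 7→8: 8^2 + 2 = 66; 66−1 = 65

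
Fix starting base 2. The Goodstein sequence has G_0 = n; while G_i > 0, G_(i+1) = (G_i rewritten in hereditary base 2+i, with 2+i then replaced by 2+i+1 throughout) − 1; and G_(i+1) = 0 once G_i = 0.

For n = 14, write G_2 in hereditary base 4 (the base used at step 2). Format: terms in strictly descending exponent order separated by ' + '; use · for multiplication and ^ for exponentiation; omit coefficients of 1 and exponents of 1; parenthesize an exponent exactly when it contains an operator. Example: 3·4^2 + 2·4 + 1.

(0) 14|_2 = 2^(2 + 1) + 2^2 + 2 ↦ 3^(3 + 1) + 3^3 + 3|_3 = 111 ⇒ 110
(1) 110|_3 = 3^(3 + 1) + 3^3 + 2 ↦ 4^(4 + 1) + 4^4 + 2|_4 = 1282 ⇒ 1281
(2) 1281|_4 = 4^(4 + 1) + 4^4 + 1 ↦ 5^(5 + 1) + 5^5 + 1|_5 = 18751 ⇒ 18750

4^(4 + 1) + 4^4 + 1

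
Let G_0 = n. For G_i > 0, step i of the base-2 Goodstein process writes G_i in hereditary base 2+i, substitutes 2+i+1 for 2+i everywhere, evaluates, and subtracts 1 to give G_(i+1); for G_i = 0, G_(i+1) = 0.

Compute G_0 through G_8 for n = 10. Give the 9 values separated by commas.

10, 83, 1025, 15625, 279935, 4215754, 84073323, 1937434592, 50000555551

base 2: 10 = 2^(2 + 1) + 2; at 3: 3^(3 + 1) + 3 = 84; next = 83
base 3: 83 = 3^(3 + 1) + 2; at 4: 4^(4 + 1) + 2 = 1026; next = 1025
base 4: 1025 = 4^(4 + 1) + 1; at 5: 5^(5 + 1) + 1 = 15626; next = 15625
base 5: 15625 = 5^(5 + 1); at 6: 6^(6 + 1) = 279936; next = 279935
base 6: 279935 = 5·6^6 + 5·6^5 + 5·6^4 + 5·6^3 + 5·6^2 + 5·6 + 5; at 7: 5·7^7 + 5·7^5 + 5·7^4 + 5·7^3 + 5·7^2 + 5·7 + 5 = 4215755; next = 4215754
base 7: 4215754 = 5·7^7 + 5·7^5 + 5·7^4 + 5·7^3 + 5·7^2 + 5·7 + 4; at 8: 5·8^8 + 5·8^5 + 5·8^4 + 5·8^3 + 5·8^2 + 5·8 + 4 = 84073324; next = 84073323
base 8: 84073323 = 5·8^8 + 5·8^5 + 5·8^4 + 5·8^3 + 5·8^2 + 5·8 + 3; at 9: 5·9^9 + 5·9^5 + 5·9^4 + 5·9^3 + 5·9^2 + 5·9 + 3 = 1937434593; next = 1937434592
base 9: 1937434592 = 5·9^9 + 5·9^5 + 5·9^4 + 5·9^3 + 5·9^2 + 5·9 + 2; at 10: 5·10^10 + 5·10^5 + 5·10^4 + 5·10^3 + 5·10^2 + 5·10 + 2 = 50000555552; next = 50000555551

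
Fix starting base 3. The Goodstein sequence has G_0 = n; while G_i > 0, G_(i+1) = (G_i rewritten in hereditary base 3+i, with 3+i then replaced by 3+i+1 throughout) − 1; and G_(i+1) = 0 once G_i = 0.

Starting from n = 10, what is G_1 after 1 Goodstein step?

i=0: 10 = 3^2 + 1 (b=3); 3→4: 4^2 + 1 = 17; 17−1 = 16
i=1: 16 = 4^2 (b=4); 4→5: 5^2 = 25; 25−1 = 24

16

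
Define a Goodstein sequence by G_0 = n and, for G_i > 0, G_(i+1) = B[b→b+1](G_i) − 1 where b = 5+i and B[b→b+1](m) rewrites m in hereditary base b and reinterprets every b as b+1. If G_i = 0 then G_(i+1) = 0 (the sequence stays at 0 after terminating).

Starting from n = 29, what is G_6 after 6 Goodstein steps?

[0] 29 ≡ 5^2 + 4 (base 5). Lift 6: 40. −1: 39.
[1] 39 ≡ 6^2 + 3 (base 6). Lift 7: 52. −1: 51.
[2] 51 ≡ 7^2 + 2 (base 7). Lift 8: 66. −1: 65.
[3] 65 ≡ 8^2 + 1 (base 8). Lift 9: 82. −1: 81.
[4] 81 ≡ 9^2 (base 9). Lift 10: 100. −1: 99.
[5] 99 ≡ 9·10 + 9 (base 10). Lift 11: 108. −1: 107.
[6] 107 ≡ 9·11 + 8 (base 11). Lift 12: 116. −1: 115.

107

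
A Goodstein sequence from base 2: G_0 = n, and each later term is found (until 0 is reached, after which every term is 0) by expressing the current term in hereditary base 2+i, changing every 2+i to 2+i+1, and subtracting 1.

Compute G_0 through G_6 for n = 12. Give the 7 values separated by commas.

base 2: 12 = 2^(2 + 1) + 2^2; at 3: 3^(3 + 1) + 3^3 = 108; next = 107
base 3: 107 = 3^(3 + 1) + 2·3^2 + 2·3 + 2; at 4: 4^(4 + 1) + 2·4^2 + 2·4 + 2 = 1066; next = 1065
base 4: 1065 = 4^(4 + 1) + 2·4^2 + 2·4 + 1; at 5: 5^(5 + 1) + 2·5^2 + 2·5 + 1 = 15686; next = 15685
base 5: 15685 = 5^(5 + 1) + 2·5^2 + 2·5; at 6: 6^(6 + 1) + 2·6^2 + 2·6 = 280020; next = 280019
base 6: 280019 = 6^(6 + 1) + 2·6^2 + 6 + 5; at 7: 7^(7 + 1) + 2·7^2 + 7 + 5 = 5764911; next = 5764910
base 7: 5764910 = 7^(7 + 1) + 2·7^2 + 7 + 4; at 8: 8^(8 + 1) + 2·8^2 + 8 + 4 = 134217868; next = 134217867

12, 107, 1065, 15685, 280019, 5764910, 134217867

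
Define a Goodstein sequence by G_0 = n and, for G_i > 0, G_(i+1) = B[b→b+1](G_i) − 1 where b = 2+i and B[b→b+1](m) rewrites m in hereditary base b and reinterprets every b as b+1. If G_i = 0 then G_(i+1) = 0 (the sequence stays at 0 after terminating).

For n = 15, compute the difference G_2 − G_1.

1172

15 —HB2→ 2^(2 + 1) + 2^2 + 2 + 1 —bump→ 3^(3 + 1) + 3^3 + 3 + 1 = 112 —(−1)→ 111
111 —HB3→ 3^(3 + 1) + 3^3 + 3 —bump→ 4^(4 + 1) + 4^4 + 4 = 1284 —(−1)→ 1283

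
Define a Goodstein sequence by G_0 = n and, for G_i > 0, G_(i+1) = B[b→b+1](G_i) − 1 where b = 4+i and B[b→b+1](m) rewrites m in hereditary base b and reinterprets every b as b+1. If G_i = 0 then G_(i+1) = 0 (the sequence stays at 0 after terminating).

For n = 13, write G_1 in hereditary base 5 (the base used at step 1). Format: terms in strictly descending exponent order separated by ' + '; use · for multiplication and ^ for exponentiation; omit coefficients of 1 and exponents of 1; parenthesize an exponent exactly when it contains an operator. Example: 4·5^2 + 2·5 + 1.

3·5

i=0: 13 = 3·4 + 1 (b=4); 4→5: 3·5 + 1 = 16; 16−1 = 15
i=1: 15 = 3·5 (b=5); 5→6: 3·6 = 18; 18−1 = 17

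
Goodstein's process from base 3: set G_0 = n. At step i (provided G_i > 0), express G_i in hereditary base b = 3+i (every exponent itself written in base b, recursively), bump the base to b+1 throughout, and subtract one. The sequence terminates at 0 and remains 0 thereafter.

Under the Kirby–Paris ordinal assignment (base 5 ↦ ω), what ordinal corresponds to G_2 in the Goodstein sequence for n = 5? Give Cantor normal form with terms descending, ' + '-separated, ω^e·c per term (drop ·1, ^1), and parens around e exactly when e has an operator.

ω

[0] 5 ≡ 3 + 2 (base 3). Lift 4: 6. −1: 5.
[1] 5 ≡ 4 + 1 (base 4). Lift 5: 6. −1: 5.
[2] 5 ≡ 5 (base 5). Lift 6: 6. −1: 5.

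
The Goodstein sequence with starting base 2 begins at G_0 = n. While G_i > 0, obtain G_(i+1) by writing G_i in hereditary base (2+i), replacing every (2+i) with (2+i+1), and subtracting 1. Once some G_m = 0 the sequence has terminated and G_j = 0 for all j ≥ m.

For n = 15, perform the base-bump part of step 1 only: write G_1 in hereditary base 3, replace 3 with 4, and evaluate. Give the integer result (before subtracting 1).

15 —HB2→ 2^(2 + 1) + 2^2 + 2 + 1 —bump→ 3^(3 + 1) + 3^3 + 3 + 1 = 112 —(−1)→ 111
111 —HB3→ 3^(3 + 1) + 3^3 + 3 —bump→ 4^(4 + 1) + 4^4 + 4 = 1284 —(−1)→ 1283

1284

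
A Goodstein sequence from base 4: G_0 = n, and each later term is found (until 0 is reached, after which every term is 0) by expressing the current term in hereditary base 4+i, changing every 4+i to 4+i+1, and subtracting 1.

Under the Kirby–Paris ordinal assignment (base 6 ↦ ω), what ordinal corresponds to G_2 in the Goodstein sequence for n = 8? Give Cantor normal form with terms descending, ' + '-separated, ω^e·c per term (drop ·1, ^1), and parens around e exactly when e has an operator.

base 4: 8 = 2·4; at 5: 2·5 = 10; next = 9
base 5: 9 = 5 + 4; at 6: 6 + 4 = 10; next = 9
base 6: 9 = 6 + 3; at 7: 7 + 3 = 10; next = 9

ω + 3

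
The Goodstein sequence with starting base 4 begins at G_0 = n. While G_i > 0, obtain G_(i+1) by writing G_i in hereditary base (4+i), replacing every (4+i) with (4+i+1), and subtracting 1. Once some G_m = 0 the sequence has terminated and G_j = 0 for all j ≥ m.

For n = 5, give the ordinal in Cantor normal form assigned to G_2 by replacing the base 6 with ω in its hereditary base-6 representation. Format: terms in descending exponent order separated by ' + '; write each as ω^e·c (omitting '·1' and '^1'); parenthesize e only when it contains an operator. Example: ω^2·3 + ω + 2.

5 —HB4→ 4 + 1 —bump→ 5 + 1 = 6 —(−1)→ 5
5 —HB5→ 5 —bump→ 6 = 6 —(−1)→ 5
5 —HB6→ 5 —bump→ 5 = 5 —(−1)→ 4

5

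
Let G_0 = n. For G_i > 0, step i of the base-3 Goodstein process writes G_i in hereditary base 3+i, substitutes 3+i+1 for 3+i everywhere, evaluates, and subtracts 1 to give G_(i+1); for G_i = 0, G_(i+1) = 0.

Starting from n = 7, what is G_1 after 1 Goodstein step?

8

base 3: 7 = 2·3 + 1; at 4: 2·4 + 1 = 9; next = 8
base 4: 8 = 2·4; at 5: 2·5 = 10; next = 9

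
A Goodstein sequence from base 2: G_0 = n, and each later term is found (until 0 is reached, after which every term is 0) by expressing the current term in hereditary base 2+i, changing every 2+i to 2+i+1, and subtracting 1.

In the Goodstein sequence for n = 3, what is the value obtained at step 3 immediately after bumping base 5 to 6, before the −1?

3 —HB2→ 2 + 1 —bump→ 3 + 1 = 4 —(−1)→ 3
3 —HB3→ 3 —bump→ 4 = 4 —(−1)→ 3
3 —HB4→ 3 —bump→ 3 = 3 —(−1)→ 2
2 —HB5→ 2 —bump→ 2 = 2 —(−1)→ 1

2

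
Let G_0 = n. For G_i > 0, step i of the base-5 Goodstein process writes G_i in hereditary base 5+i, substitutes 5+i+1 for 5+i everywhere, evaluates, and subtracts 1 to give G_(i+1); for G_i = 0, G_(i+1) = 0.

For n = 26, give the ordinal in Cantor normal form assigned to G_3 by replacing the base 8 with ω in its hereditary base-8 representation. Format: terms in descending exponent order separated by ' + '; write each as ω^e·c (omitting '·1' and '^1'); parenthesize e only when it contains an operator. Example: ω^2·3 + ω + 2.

ω·6 + 5

G_0 = 26. HB_5(26) = 5^2 + 1. Bump = 37. G_1 = 36.
G_1 = 36. HB_6(36) = 6^2. Bump = 49. G_2 = 48.
G_2 = 48. HB_7(48) = 6·7 + 6. Bump = 54. G_3 = 53.
G_3 = 53. HB_8(53) = 6·8 + 5. Bump = 59. G_4 = 58.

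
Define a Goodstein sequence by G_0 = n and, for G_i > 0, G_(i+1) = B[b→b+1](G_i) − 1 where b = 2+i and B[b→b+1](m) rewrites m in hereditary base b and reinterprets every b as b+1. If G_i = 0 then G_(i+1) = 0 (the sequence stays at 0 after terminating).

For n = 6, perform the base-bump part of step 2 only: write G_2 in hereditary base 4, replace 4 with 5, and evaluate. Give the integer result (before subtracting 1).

3126

step 0: 6 = 2^2 + 2; sub 3 for 2: 3^3 + 3; = 30; G_1 = 30−1 = 29
step 1: 29 = 3^3 + 2; sub 4 for 3: 4^4 + 2; = 258; G_2 = 258−1 = 257
step 2: 257 = 4^4 + 1; sub 5 for 4: 5^5 + 1; = 3126; G_3 = 3126−1 = 3125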